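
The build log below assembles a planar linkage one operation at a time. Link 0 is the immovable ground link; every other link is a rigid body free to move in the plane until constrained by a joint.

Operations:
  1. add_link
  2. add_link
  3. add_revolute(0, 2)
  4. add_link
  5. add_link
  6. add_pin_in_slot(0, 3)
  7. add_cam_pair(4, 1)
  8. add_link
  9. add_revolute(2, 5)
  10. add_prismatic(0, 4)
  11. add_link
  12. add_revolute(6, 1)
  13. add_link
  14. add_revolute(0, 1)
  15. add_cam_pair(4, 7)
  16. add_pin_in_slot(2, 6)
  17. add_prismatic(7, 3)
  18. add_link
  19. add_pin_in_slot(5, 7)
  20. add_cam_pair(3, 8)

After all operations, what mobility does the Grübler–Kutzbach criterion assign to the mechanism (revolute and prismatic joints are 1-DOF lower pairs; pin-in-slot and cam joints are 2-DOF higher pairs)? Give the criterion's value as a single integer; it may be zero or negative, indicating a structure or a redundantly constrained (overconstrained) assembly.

M = 6

L=1 J1=0 J2=0
add link → L=2 J1=0 J2=0
add link → L=3 J1=0 J2=0
R@0,2 dof=1 J1 → L=3 J1=1 J2=0
add link → L=4 J1=1 J2=0
add link → L=5 J1=1 J2=0
PS@0,3 dof=2 J2 → L=5 J1=1 J2=1
C@4,1 dof=2 J2 → L=5 J1=1 J2=2
add link → L=6 J1=1 J2=2
R@2,5 dof=1 J1 → L=6 J1=2 J2=2
P@0,4 dof=1 J1 → L=6 J1=3 J2=2
add link → L=7 J1=3 J2=2
R@6,1 dof=1 J1 → L=7 J1=4 J2=2
add link → L=8 J1=4 J2=2
R@0,1 dof=1 J1 → L=8 J1=5 J2=2
C@4,7 dof=2 J2 → L=8 J1=5 J2=3
PS@2,6 dof=2 J2 → L=8 J1=5 J2=4
P@7,3 dof=1 J1 → L=8 J1=6 J2=4
add link → L=9 J1=6 J2=4
PS@5,7 dof=2 J2 → L=9 J1=6 J2=5
C@3,8 dof=2 J2 → L=9 J1=6 J2=6
M=3(L−1)−2J1−J2=3·8−2·6−6=6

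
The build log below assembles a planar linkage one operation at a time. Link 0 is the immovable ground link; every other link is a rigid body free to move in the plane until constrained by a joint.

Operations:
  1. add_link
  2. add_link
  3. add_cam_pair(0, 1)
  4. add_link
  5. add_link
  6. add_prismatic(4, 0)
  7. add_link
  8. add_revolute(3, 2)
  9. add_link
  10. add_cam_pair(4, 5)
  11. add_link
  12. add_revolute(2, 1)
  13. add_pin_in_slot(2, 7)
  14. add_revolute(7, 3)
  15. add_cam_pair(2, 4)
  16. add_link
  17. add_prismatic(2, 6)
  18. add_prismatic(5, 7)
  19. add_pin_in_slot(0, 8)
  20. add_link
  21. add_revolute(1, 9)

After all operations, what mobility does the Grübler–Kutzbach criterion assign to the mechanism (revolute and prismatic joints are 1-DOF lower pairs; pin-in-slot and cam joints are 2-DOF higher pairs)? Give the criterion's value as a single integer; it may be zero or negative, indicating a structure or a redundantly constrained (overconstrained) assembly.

M = 8

ground; <1,0,0>
#1 <2,0,0>
#2 <3,0,0>
C:0↔1 J2 <3,0,1>
#3 <4,0,1>
#4 <5,0,1>
P:4↔0 J1 <5,1,1>
#5 <6,1,1>
R:3↔2 J1 <6,2,1>
#6 <7,2,1>
C:4↔5 J2 <7,2,2>
#7 <8,2,2>
R:2↔1 J1 <8,3,2>
PS:2↔7 J2 <8,3,3>
R:7↔3 J1 <8,4,3>
C:2↔4 J2 <8,4,4>
#8 <9,4,4>
P:2↔6 J1 <9,5,4>
P:5↔7 J1 <9,6,4>
PS:0↔8 J2 <9,6,5>
#9 <10,6,5>
R:1↔9 J1 <10,7,5>
3×9 − 2×7 − 1×5 = 8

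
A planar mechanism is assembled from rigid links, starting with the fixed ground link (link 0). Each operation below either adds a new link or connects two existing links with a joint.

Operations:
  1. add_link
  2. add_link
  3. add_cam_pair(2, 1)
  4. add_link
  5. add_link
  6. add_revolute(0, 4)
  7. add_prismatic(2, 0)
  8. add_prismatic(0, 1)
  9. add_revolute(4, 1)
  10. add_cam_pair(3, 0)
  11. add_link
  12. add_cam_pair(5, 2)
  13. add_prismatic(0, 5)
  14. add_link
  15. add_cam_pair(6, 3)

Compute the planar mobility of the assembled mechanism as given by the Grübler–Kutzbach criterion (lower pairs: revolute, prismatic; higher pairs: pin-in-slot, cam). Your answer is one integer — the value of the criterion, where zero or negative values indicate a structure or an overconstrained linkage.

[1;0;0] (link 0 is ground)
L+ [2;0;0]
L+ [3;0;0]
C(2,1)∈J2 [3;0;1]
L+ [4;0;1]
L+ [5;0;1]
R(0,4)∈J1 [5;1;1]
P(2,0)∈J1 [5;2;1]
P(0,1)∈J1 [5;3;1]
R(4,1)∈J1 [5;4;1]
C(3,0)∈J2 [5;4;2]
L+ [6;4;2]
C(5,2)∈J2 [6;4;3]
P(0,5)∈J1 [6;5;3]
L+ [7;5;3]
C(6,3)∈J2 [7;5;4]
mobility = 18 − 10 − 4 = 4

M = 4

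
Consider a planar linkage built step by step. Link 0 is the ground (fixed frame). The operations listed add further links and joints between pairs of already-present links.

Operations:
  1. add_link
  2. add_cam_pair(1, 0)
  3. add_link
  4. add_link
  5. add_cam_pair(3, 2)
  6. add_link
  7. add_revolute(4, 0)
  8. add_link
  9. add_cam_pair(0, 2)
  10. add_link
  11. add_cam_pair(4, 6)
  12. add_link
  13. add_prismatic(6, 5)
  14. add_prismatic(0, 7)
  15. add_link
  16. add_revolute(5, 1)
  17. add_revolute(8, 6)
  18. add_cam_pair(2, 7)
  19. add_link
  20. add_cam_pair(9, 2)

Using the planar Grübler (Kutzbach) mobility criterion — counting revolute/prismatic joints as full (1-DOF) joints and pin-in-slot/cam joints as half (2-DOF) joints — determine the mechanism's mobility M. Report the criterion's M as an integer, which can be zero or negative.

M = 11

L=1 J1=0 J2=0
add link → L=2 J1=0 J2=0
C@1,0 dof=2 J2 → L=2 J1=0 J2=1
add link → L=3 J1=0 J2=1
add link → L=4 J1=0 J2=1
C@3,2 dof=2 J2 → L=4 J1=0 J2=2
add link → L=5 J1=0 J2=2
R@4,0 dof=1 J1 → L=5 J1=1 J2=2
add link → L=6 J1=1 J2=2
C@0,2 dof=2 J2 → L=6 J1=1 J2=3
add link → L=7 J1=1 J2=3
C@4,6 dof=2 J2 → L=7 J1=1 J2=4
add link → L=8 J1=1 J2=4
P@6,5 dof=1 J1 → L=8 J1=2 J2=4
P@0,7 dof=1 J1 → L=8 J1=3 J2=4
add link → L=9 J1=3 J2=4
R@5,1 dof=1 J1 → L=9 J1=4 J2=4
R@8,6 dof=1 J1 → L=9 J1=5 J2=4
C@2,7 dof=2 J2 → L=9 J1=5 J2=5
add link → L=10 J1=5 J2=5
C@9,2 dof=2 J2 → L=10 J1=5 J2=6
M=3(L−1)−2J1−J2=3·9−2·5−6=11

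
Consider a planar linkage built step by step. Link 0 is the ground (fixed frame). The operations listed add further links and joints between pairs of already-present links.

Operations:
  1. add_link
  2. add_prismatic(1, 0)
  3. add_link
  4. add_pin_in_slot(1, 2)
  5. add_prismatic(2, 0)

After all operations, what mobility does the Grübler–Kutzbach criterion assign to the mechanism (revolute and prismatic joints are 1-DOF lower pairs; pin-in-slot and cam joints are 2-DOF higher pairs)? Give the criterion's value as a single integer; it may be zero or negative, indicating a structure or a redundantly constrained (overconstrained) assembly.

M = 1

link 0 = ground. State L|J1|J2 = 1|0|0
+link1  2|0|0
P(1,0) f=1→J1  2|1|0
+link2  3|1|0
PS(1,2) f=2→J2  3|1|1
P(2,0) f=1→J1  3|2|1
M = 3(3−1)−2·2−1 = 6−4−1 = 1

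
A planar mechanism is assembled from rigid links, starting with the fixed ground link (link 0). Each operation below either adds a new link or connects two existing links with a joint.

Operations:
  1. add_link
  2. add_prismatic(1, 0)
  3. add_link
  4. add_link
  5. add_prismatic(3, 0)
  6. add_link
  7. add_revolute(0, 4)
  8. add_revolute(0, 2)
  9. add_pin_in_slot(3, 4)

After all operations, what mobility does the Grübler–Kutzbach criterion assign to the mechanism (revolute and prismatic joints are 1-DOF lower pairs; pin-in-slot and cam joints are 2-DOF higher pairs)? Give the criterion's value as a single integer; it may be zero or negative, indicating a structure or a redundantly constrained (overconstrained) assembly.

L=1 J1=0 J2=0
add link → L=2 J1=0 J2=0
P@1,0 dof=1 J1 → L=2 J1=1 J2=0
add link → L=3 J1=1 J2=0
add link → L=4 J1=1 J2=0
P@3,0 dof=1 J1 → L=4 J1=2 J2=0
add link → L=5 J1=2 J2=0
R@0,4 dof=1 J1 → L=5 J1=3 J2=0
R@0,2 dof=1 J1 → L=5 J1=4 J2=0
PS@3,4 dof=2 J2 → L=5 J1=4 J2=1
M=3(L−1)−2J1−J2=3·4−2·4−1=3

M = 3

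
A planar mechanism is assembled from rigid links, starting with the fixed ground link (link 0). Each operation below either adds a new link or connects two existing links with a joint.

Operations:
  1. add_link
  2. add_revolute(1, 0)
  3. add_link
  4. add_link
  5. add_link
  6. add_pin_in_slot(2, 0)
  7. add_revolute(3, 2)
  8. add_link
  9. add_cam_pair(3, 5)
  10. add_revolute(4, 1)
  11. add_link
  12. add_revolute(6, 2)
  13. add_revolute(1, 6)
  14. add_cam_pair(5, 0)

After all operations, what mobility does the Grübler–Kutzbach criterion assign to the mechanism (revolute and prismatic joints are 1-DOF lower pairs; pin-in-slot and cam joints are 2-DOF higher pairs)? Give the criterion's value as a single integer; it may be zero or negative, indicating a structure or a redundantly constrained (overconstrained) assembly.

M = 5

[1;0;0] (link 0 is ground)
L+ [2;0;0]
R(1,0)∈J1 [2;1;0]
L+ [3;1;0]
L+ [4;1;0]
L+ [5;1;0]
PS(2,0)∈J2 [5;1;1]
R(3,2)∈J1 [5;2;1]
L+ [6;2;1]
C(3,5)∈J2 [6;2;2]
R(4,1)∈J1 [6;3;2]
L+ [7;3;2]
R(6,2)∈J1 [7;4;2]
R(1,6)∈J1 [7;5;2]
C(5,0)∈J2 [7;5;3]
mobility = 18 − 10 − 3 = 5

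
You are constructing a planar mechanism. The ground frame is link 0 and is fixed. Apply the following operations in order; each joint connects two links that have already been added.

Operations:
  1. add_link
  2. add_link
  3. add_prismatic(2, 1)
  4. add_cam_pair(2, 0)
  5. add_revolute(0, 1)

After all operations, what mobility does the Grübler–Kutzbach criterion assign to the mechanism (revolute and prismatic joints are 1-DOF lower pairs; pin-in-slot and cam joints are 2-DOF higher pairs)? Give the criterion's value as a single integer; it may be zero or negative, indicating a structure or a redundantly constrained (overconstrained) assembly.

ground; <1,0,0>
#1 <2,0,0>
#2 <3,0,0>
P:2↔1 J1 <3,1,0>
C:2↔0 J2 <3,1,1>
R:0↔1 J1 <3,2,1>
3×2 − 2×2 − 1×1 = 1

M = 1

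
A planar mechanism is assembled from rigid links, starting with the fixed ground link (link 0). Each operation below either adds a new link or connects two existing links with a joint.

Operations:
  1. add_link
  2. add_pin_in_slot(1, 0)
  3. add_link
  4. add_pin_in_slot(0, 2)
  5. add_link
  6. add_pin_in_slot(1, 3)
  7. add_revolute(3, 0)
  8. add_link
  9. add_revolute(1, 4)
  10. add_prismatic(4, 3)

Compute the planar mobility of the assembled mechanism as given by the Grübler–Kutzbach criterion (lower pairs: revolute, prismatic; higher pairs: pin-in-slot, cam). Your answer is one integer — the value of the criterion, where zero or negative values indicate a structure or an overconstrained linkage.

[1;0;0] (link 0 is ground)
L+ [2;0;0]
PS(1,0)∈J2 [2;0;1]
L+ [3;0;1]
PS(0,2)∈J2 [3;0;2]
L+ [4;0;2]
PS(1,3)∈J2 [4;0;3]
R(3,0)∈J1 [4;1;3]
L+ [5;1;3]
R(1,4)∈J1 [5;2;3]
P(4,3)∈J1 [5;3;3]
mobility = 12 − 6 − 3 = 3

M = 3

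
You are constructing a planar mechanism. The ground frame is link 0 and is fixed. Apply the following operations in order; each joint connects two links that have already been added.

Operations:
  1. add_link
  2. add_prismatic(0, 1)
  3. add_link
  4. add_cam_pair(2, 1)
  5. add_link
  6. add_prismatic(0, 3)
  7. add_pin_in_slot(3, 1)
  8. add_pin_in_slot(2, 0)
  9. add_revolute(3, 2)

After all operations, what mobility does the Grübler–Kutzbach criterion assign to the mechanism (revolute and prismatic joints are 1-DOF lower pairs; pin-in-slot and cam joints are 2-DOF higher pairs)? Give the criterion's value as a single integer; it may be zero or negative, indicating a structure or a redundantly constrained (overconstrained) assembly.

M = 0

ground; <1,0,0>
#1 <2,0,0>
P:0↔1 J1 <2,1,0>
#2 <3,1,0>
C:2↔1 J2 <3,1,1>
#3 <4,1,1>
P:0↔3 J1 <4,2,1>
PS:3↔1 J2 <4,2,2>
PS:2↔0 J2 <4,2,3>
R:3↔2 J1 <4,3,3>
3×3 − 2×3 − 1×3 = 0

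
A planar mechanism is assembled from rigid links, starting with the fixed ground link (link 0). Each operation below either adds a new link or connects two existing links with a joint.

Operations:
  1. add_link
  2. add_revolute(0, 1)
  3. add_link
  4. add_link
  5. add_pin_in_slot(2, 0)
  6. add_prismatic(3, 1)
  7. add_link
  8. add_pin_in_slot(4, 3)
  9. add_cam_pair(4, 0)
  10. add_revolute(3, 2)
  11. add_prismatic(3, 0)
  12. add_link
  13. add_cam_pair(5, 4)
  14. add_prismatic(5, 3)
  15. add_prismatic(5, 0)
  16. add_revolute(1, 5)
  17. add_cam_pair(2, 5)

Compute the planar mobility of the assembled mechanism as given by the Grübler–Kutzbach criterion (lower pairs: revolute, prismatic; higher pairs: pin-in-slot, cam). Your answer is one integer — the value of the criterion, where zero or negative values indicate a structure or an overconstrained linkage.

M = -4

ground; <1,0,0>
#1 <2,0,0>
R:0↔1 J1 <2,1,0>
#2 <3,1,0>
#3 <4,1,0>
PS:2↔0 J2 <4,1,1>
P:3↔1 J1 <4,2,1>
#4 <5,2,1>
PS:4↔3 J2 <5,2,2>
C:4↔0 J2 <5,2,3>
R:3↔2 J1 <5,3,3>
P:3↔0 J1 <5,4,3>
#5 <6,4,3>
C:5↔4 J2 <6,4,4>
P:5↔3 J1 <6,5,4>
P:5↔0 J1 <6,6,4>
R:1↔5 J1 <6,7,4>
C:2↔5 J2 <6,7,5>
3×5 − 2×7 − 1×5 = -4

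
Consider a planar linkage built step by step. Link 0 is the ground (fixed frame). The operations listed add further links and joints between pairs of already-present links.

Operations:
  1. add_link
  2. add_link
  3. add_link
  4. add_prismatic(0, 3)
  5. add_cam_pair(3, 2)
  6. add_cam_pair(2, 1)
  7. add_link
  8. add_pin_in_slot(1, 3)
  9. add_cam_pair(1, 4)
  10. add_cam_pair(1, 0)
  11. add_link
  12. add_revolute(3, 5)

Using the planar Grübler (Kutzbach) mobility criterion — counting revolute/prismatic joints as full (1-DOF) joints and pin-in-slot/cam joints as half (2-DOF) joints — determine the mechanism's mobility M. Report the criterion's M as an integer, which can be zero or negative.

M = 6

L=1 J1=0 J2=0
add link → L=2 J1=0 J2=0
add link → L=3 J1=0 J2=0
add link → L=4 J1=0 J2=0
P@0,3 dof=1 J1 → L=4 J1=1 J2=0
C@3,2 dof=2 J2 → L=4 J1=1 J2=1
C@2,1 dof=2 J2 → L=4 J1=1 J2=2
add link → L=5 J1=1 J2=2
PS@1,3 dof=2 J2 → L=5 J1=1 J2=3
C@1,4 dof=2 J2 → L=5 J1=1 J2=4
C@1,0 dof=2 J2 → L=5 J1=1 J2=5
add link → L=6 J1=1 J2=5
R@3,5 dof=1 J1 → L=6 J1=2 J2=5
M=3(L−1)−2J1−J2=3·5−2·2−5=6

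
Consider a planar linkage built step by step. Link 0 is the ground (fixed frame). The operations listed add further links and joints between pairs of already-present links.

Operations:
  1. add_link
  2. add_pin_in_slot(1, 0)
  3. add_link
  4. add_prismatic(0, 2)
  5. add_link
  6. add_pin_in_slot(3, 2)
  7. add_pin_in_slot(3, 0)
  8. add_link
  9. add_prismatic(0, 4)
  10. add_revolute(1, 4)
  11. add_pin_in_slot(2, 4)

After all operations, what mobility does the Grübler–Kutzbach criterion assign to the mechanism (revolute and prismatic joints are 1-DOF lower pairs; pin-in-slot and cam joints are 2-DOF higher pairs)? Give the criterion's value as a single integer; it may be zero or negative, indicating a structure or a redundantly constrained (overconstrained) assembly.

M = 2

ground; <1,0,0>
#1 <2,0,0>
PS:1↔0 J2 <2,0,1>
#2 <3,0,1>
P:0↔2 J1 <3,1,1>
#3 <4,1,1>
PS:3↔2 J2 <4,1,2>
PS:3↔0 J2 <4,1,3>
#4 <5,1,3>
P:0↔4 J1 <5,2,3>
R:1↔4 J1 <5,3,3>
PS:2↔4 J2 <5,3,4>
3×4 − 2×3 − 1×4 = 2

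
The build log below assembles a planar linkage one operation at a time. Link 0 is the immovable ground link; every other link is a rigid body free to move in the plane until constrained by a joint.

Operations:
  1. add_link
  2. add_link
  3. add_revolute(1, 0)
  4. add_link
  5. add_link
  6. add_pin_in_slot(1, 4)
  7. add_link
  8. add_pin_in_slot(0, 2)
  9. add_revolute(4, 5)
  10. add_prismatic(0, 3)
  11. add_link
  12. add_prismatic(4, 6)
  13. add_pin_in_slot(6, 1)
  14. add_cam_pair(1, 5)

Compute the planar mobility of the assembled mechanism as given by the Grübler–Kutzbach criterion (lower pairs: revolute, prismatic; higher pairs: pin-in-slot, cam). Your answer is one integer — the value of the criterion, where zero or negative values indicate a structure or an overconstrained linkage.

link 0 = ground. State L|J1|J2 = 1|0|0
+link1  2|0|0
+link2  3|0|0
R(1,0) f=1→J1  3|1|0
+link3  4|1|0
+link4  5|1|0
PS(1,4) f=2→J2  5|1|1
+link5  6|1|1
PS(0,2) f=2→J2  6|1|2
R(4,5) f=1→J1  6|2|2
P(0,3) f=1→J1  6|3|2
+link6  7|3|2
P(4,6) f=1→J1  7|4|2
PS(6,1) f=2→J2  7|4|3
C(1,5) f=2→J2  7|4|4
M = 3(7−1)−2·4−4 = 18−8−4 = 6

M = 6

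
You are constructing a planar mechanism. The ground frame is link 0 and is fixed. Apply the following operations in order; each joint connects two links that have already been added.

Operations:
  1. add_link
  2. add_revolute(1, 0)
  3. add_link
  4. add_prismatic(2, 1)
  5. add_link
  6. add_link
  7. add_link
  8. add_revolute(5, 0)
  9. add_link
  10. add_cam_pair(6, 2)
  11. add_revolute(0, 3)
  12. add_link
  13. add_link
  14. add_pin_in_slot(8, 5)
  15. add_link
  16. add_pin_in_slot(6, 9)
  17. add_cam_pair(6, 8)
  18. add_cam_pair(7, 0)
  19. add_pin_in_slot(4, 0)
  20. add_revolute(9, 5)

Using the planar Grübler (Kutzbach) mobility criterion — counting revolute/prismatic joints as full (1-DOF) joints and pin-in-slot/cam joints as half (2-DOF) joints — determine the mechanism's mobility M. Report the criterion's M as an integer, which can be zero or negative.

link 0 = ground. State L|J1|J2 = 1|0|0
+link1  2|0|0
R(1,0) f=1→J1  2|1|0
+link2  3|1|0
P(2,1) f=1→J1  3|2|0
+link3  4|2|0
+link4  5|2|0
+link5  6|2|0
R(5,0) f=1→J1  6|3|0
+link6  7|3|0
C(6,2) f=2→J2  7|3|1
R(0,3) f=1→J1  7|4|1
+link7  8|4|1
+link8  9|4|1
PS(8,5) f=2→J2  9|4|2
+link9  10|4|2
PS(6,9) f=2→J2  10|4|3
C(6,8) f=2→J2  10|4|4
C(7,0) f=2→J2  10|4|5
PS(4,0) f=2→J2  10|4|6
R(9,5) f=1→J1  10|5|6
M = 3(10−1)−2·5−6 = 27−10−6 = 11

M = 11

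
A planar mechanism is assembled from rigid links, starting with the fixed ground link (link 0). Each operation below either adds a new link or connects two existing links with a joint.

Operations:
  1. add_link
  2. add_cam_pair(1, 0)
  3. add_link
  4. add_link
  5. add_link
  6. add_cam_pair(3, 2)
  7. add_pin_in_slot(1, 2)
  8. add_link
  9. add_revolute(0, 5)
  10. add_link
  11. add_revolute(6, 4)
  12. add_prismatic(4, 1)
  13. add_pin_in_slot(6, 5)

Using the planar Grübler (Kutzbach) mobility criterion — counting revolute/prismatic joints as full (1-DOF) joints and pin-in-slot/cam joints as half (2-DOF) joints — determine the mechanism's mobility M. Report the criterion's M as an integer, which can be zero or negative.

(L,J1,J2)=(1,0,0); link0 fixed
link1: (2,0,0)
C 1-0 [J2]: (2,0,1)
link2: (3,0,1)
link3: (4,0,1)
link4: (5,0,1)
C 3-2 [J2]: (5,0,2)
PS 1-2 [J2]: (5,0,3)
link5: (6,0,3)
R 0-5 [J1]: (6,1,3)
link6: (7,1,3)
R 6-4 [J1]: (7,2,3)
P 4-1 [J1]: (7,3,3)
PS 6-5 [J2]: (7,3,4)
Grübler: 3·6 − 2·3 − 4 = 8

M = 8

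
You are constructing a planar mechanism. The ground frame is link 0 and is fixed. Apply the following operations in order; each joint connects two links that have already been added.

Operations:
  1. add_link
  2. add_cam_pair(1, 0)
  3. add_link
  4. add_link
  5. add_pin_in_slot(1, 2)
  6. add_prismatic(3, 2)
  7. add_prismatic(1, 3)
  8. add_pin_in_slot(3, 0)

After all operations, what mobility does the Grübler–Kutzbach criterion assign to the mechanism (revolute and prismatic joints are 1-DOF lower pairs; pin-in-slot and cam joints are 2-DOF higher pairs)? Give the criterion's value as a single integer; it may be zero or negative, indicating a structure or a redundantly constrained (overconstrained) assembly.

M = 2

[1;0;0] (link 0 is ground)
L+ [2;0;0]
C(1,0)∈J2 [2;0;1]
L+ [3;0;1]
L+ [4;0;1]
PS(1,2)∈J2 [4;0;2]
P(3,2)∈J1 [4;1;2]
P(1,3)∈J1 [4;2;2]
PS(3,0)∈J2 [4;2;3]
mobility = 9 − 4 − 3 = 2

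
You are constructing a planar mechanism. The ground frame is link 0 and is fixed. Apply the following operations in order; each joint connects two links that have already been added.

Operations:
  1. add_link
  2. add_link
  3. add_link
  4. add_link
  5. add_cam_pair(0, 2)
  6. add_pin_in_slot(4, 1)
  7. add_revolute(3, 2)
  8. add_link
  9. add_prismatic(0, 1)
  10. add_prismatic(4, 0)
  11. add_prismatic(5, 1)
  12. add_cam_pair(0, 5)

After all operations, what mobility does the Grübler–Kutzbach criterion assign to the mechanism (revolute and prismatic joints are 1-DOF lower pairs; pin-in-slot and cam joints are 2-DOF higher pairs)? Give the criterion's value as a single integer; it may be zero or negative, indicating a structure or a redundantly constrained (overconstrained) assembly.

(L,J1,J2)=(1,0,0); link0 fixed
link1: (2,0,0)
link2: (3,0,0)
link3: (4,0,0)
link4: (5,0,0)
C 0-2 [J2]: (5,0,1)
PS 4-1 [J2]: (5,0,2)
R 3-2 [J1]: (5,1,2)
link5: (6,1,2)
P 0-1 [J1]: (6,2,2)
P 4-0 [J1]: (6,3,2)
P 5-1 [J1]: (6,4,2)
C 0-5 [J2]: (6,4,3)
Grübler: 3·5 − 2·4 − 3 = 4

M = 4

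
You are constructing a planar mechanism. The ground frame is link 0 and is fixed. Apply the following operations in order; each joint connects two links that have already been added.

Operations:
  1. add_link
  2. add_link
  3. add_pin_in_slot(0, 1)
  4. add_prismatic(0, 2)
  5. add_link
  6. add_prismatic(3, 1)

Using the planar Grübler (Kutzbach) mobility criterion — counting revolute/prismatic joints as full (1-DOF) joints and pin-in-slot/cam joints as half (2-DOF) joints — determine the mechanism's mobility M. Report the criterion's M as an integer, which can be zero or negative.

M = 4

ground; <1,0,0>
#1 <2,0,0>
#2 <3,0,0>
PS:0↔1 J2 <3,0,1>
P:0↔2 J1 <3,1,1>
#3 <4,1,1>
P:3↔1 J1 <4,2,1>
3×3 − 2×2 − 1×1 = 4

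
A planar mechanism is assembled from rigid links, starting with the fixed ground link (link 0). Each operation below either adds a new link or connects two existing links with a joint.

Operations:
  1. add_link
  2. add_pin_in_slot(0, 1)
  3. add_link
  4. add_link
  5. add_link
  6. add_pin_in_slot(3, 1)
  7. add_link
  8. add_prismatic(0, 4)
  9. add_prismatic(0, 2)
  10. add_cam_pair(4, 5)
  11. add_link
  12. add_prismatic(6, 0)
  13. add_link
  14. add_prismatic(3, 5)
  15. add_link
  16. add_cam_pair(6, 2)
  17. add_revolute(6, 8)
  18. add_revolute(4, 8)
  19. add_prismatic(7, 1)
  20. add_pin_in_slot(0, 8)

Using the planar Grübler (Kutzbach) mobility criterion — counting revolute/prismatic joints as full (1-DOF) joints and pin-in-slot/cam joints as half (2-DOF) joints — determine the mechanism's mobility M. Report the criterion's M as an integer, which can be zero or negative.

L=1 J1=0 J2=0
add link → L=2 J1=0 J2=0
PS@0,1 dof=2 J2 → L=2 J1=0 J2=1
add link → L=3 J1=0 J2=1
add link → L=4 J1=0 J2=1
add link → L=5 J1=0 J2=1
PS@3,1 dof=2 J2 → L=5 J1=0 J2=2
add link → L=6 J1=0 J2=2
P@0,4 dof=1 J1 → L=6 J1=1 J2=2
P@0,2 dof=1 J1 → L=6 J1=2 J2=2
C@4,5 dof=2 J2 → L=6 J1=2 J2=3
add link → L=7 J1=2 J2=3
P@6,0 dof=1 J1 → L=7 J1=3 J2=3
add link → L=8 J1=3 J2=3
P@3,5 dof=1 J1 → L=8 J1=4 J2=3
add link → L=9 J1=4 J2=3
C@6,2 dof=2 J2 → L=9 J1=4 J2=4
R@6,8 dof=1 J1 → L=9 J1=5 J2=4
R@4,8 dof=1 J1 → L=9 J1=6 J2=4
P@7,1 dof=1 J1 → L=9 J1=7 J2=4
PS@0,8 dof=2 J2 → L=9 J1=7 J2=5
M=3(L−1)−2J1−J2=3·8−2·7−5=5

M = 5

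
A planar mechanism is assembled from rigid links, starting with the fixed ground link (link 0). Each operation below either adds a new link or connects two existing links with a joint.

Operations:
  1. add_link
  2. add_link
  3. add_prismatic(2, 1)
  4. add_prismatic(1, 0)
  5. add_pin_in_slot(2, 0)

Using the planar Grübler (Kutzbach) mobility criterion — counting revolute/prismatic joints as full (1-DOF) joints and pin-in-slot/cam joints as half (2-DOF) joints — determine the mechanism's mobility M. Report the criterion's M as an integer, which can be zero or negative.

link 0 = ground. State L|J1|J2 = 1|0|0
+link1  2|0|0
+link2  3|0|0
P(2,1) f=1→J1  3|1|0
P(1,0) f=1→J1  3|2|0
PS(2,0) f=2→J2  3|2|1
M = 3(3−1)−2·2−1 = 6−4−1 = 1

M = 1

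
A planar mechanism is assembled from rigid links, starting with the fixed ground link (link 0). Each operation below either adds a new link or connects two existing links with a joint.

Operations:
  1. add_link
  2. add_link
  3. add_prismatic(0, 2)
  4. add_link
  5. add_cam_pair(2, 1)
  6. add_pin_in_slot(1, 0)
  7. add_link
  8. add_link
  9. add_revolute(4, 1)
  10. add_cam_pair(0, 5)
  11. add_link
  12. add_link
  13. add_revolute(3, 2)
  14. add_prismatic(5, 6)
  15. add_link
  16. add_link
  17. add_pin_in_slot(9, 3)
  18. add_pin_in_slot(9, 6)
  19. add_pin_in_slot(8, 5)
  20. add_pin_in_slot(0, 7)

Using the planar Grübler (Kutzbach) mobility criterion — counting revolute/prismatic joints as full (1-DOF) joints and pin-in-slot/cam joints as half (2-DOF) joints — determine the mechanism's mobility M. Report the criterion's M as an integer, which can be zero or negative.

M = 12

L=1 J1=0 J2=0
add link → L=2 J1=0 J2=0
add link → L=3 J1=0 J2=0
P@0,2 dof=1 J1 → L=3 J1=1 J2=0
add link → L=4 J1=1 J2=0
C@2,1 dof=2 J2 → L=4 J1=1 J2=1
PS@1,0 dof=2 J2 → L=4 J1=1 J2=2
add link → L=5 J1=1 J2=2
add link → L=6 J1=1 J2=2
R@4,1 dof=1 J1 → L=6 J1=2 J2=2
C@0,5 dof=2 J2 → L=6 J1=2 J2=3
add link → L=7 J1=2 J2=3
add link → L=8 J1=2 J2=3
R@3,2 dof=1 J1 → L=8 J1=3 J2=3
P@5,6 dof=1 J1 → L=8 J1=4 J2=3
add link → L=9 J1=4 J2=3
add link → L=10 J1=4 J2=3
PS@9,3 dof=2 J2 → L=10 J1=4 J2=4
PS@9,6 dof=2 J2 → L=10 J1=4 J2=5
PS@8,5 dof=2 J2 → L=10 J1=4 J2=6
PS@0,7 dof=2 J2 → L=10 J1=4 J2=7
M=3(L−1)−2J1−J2=3·9−2·4−7=12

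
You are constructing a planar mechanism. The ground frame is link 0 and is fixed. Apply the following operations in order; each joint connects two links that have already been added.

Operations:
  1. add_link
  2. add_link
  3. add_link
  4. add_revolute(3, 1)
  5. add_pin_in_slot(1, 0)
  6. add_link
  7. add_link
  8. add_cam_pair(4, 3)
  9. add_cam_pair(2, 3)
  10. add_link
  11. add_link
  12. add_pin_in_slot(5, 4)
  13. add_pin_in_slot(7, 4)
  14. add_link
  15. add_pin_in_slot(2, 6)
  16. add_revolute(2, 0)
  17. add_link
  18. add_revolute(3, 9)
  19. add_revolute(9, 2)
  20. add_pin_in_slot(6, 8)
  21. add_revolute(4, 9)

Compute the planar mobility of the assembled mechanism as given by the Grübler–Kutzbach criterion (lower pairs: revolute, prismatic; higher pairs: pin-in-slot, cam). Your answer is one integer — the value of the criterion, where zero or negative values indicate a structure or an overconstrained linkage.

[1;0;0] (link 0 is ground)
L+ [2;0;0]
L+ [3;0;0]
L+ [4;0;0]
R(3,1)∈J1 [4;1;0]
PS(1,0)∈J2 [4;1;1]
L+ [5;1;1]
L+ [6;1;1]
C(4,3)∈J2 [6;1;2]
C(2,3)∈J2 [6;1;3]
L+ [7;1;3]
L+ [8;1;3]
PS(5,4)∈J2 [8;1;4]
PS(7,4)∈J2 [8;1;5]
L+ [9;1;5]
PS(2,6)∈J2 [9;1;6]
R(2,0)∈J1 [9;2;6]
L+ [10;2;6]
R(3,9)∈J1 [10;3;6]
R(9,2)∈J1 [10;4;6]
PS(6,8)∈J2 [10;4;7]
R(4,9)∈J1 [10;5;7]
mobility = 27 − 10 − 7 = 10

M = 10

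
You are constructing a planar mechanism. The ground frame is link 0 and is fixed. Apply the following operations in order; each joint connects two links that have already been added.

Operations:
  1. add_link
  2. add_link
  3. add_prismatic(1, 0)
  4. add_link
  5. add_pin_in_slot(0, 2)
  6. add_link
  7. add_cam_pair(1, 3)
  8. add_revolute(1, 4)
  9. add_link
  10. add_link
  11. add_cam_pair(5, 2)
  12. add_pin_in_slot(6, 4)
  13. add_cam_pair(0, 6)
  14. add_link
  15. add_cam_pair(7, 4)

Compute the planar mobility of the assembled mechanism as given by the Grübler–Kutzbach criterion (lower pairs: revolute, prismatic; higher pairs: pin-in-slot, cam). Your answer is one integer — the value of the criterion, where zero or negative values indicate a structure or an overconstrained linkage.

M = 11

(L,J1,J2)=(1,0,0); link0 fixed
link1: (2,0,0)
link2: (3,0,0)
P 1-0 [J1]: (3,1,0)
link3: (4,1,0)
PS 0-2 [J2]: (4,1,1)
link4: (5,1,1)
C 1-3 [J2]: (5,1,2)
R 1-4 [J1]: (5,2,2)
link5: (6,2,2)
link6: (7,2,2)
C 5-2 [J2]: (7,2,3)
PS 6-4 [J2]: (7,2,4)
C 0-6 [J2]: (7,2,5)
link7: (8,2,5)
C 7-4 [J2]: (8,2,6)
Grübler: 3·7 − 2·2 − 6 = 11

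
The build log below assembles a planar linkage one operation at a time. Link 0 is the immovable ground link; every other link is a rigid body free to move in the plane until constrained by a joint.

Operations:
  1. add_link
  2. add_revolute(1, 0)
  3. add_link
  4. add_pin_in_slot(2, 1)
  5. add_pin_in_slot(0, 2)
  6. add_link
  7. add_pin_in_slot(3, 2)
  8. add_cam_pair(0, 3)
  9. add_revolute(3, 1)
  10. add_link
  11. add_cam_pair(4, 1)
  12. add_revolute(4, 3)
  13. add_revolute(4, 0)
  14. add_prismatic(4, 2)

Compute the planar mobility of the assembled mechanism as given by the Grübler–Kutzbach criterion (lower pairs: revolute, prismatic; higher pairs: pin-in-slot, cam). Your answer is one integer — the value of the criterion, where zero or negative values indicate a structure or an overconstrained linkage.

ground; <1,0,0>
#1 <2,0,0>
R:1↔0 J1 <2,1,0>
#2 <3,1,0>
PS:2↔1 J2 <3,1,1>
PS:0↔2 J2 <3,1,2>
#3 <4,1,2>
PS:3↔2 J2 <4,1,3>
C:0↔3 J2 <4,1,4>
R:3↔1 J1 <4,2,4>
#4 <5,2,4>
C:4↔1 J2 <5,2,5>
R:4↔3 J1 <5,3,5>
R:4↔0 J1 <5,4,5>
P:4↔2 J1 <5,5,5>
3×4 − 2×5 − 1×5 = -3

M = -3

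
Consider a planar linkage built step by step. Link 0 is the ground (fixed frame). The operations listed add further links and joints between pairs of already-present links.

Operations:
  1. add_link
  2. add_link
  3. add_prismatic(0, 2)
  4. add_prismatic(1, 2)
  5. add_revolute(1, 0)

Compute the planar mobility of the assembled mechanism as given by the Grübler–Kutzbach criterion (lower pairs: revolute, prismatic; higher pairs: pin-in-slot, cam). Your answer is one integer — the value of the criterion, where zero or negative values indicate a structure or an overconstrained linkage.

M = 0

L=1 J1=0 J2=0
add link → L=2 J1=0 J2=0
add link → L=3 J1=0 J2=0
P@0,2 dof=1 J1 → L=3 J1=1 J2=0
P@1,2 dof=1 J1 → L=3 J1=2 J2=0
R@1,0 dof=1 J1 → L=3 J1=3 J2=0
M=3(L−1)−2J1−J2=3·2−2·3−0=0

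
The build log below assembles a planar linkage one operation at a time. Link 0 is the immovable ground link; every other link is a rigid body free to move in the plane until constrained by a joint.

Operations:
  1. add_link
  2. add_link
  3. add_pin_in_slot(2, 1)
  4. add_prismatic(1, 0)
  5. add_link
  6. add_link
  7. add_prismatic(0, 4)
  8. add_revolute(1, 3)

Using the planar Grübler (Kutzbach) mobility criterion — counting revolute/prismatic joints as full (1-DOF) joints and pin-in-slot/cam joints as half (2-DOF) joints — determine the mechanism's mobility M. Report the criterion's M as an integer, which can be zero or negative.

M = 5

L=1 J1=0 J2=0
add link → L=2 J1=0 J2=0
add link → L=3 J1=0 J2=0
PS@2,1 dof=2 J2 → L=3 J1=0 J2=1
P@1,0 dof=1 J1 → L=3 J1=1 J2=1
add link → L=4 J1=1 J2=1
add link → L=5 J1=1 J2=1
P@0,4 dof=1 J1 → L=5 J1=2 J2=1
R@1,3 dof=1 J1 → L=5 J1=3 J2=1
M=3(L−1)−2J1−J2=3·4−2·3−1=5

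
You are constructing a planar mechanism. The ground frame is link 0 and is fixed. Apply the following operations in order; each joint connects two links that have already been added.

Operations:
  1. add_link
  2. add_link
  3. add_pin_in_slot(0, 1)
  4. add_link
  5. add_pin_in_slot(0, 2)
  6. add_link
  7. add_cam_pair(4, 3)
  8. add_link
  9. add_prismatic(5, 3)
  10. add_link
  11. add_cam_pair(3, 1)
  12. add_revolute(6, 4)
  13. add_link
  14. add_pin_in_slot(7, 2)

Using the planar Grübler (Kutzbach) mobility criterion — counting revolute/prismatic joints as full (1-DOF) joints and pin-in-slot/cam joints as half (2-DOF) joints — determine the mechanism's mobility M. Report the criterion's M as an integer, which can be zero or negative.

M = 12

(L,J1,J2)=(1,0,0); link0 fixed
link1: (2,0,0)
link2: (3,0,0)
PS 0-1 [J2]: (3,0,1)
link3: (4,0,1)
PS 0-2 [J2]: (4,0,2)
link4: (5,0,2)
C 4-3 [J2]: (5,0,3)
link5: (6,0,3)
P 5-3 [J1]: (6,1,3)
link6: (7,1,3)
C 3-1 [J2]: (7,1,4)
R 6-4 [J1]: (7,2,4)
link7: (8,2,4)
PS 7-2 [J2]: (8,2,5)
Grübler: 3·7 − 2·2 − 5 = 12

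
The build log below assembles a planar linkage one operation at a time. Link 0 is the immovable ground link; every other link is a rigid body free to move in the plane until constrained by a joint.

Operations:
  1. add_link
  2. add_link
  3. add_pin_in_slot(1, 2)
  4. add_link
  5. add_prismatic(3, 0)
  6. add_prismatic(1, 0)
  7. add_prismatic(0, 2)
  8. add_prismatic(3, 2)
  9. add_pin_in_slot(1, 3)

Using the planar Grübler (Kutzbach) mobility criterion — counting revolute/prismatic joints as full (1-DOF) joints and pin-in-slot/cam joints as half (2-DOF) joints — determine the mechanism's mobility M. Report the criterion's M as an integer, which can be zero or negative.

[1;0;0] (link 0 is ground)
L+ [2;0;0]
L+ [3;0;0]
PS(1,2)∈J2 [3;0;1]
L+ [4;0;1]
P(3,0)∈J1 [4;1;1]
P(1,0)∈J1 [4;2;1]
P(0,2)∈J1 [4;3;1]
P(3,2)∈J1 [4;4;1]
PS(1,3)∈J2 [4;4;2]
mobility = 9 − 8 − 2 = -1

M = -1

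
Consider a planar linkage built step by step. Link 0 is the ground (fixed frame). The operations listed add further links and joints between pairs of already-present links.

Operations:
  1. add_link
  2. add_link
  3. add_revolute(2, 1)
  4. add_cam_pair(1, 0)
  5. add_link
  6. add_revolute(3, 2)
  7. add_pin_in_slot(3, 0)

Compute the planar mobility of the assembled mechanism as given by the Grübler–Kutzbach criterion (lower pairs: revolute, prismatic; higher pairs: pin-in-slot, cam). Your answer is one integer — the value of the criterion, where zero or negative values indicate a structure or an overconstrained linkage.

M = 3

(L,J1,J2)=(1,0,0); link0 fixed
link1: (2,0,0)
link2: (3,0,0)
R 2-1 [J1]: (3,1,0)
C 1-0 [J2]: (3,1,1)
link3: (4,1,1)
R 3-2 [J1]: (4,2,1)
PS 3-0 [J2]: (4,2,2)
Grübler: 3·3 − 2·2 − 2 = 3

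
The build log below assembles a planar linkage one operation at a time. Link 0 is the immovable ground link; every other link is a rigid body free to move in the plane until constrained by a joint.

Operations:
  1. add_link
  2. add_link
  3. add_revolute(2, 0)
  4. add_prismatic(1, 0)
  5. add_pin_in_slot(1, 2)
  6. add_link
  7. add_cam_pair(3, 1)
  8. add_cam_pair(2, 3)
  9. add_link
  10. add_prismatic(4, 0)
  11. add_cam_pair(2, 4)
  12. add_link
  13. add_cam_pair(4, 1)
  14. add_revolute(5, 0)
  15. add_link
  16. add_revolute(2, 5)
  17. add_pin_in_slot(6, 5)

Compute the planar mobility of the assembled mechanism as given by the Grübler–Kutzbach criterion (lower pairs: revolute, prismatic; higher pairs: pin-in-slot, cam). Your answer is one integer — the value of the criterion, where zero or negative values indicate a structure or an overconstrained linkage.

[1;0;0] (link 0 is ground)
L+ [2;0;0]
L+ [3;0;0]
R(2,0)∈J1 [3;1;0]
P(1,0)∈J1 [3;2;0]
PS(1,2)∈J2 [3;2;1]
L+ [4;2;1]
C(3,1)∈J2 [4;2;2]
C(2,3)∈J2 [4;2;3]
L+ [5;2;3]
P(4,0)∈J1 [5;3;3]
C(2,4)∈J2 [5;3;4]
L+ [6;3;4]
C(4,1)∈J2 [6;3;5]
R(5,0)∈J1 [6;4;5]
L+ [7;4;5]
R(2,5)∈J1 [7;5;5]
PS(6,5)∈J2 [7;5;6]
mobility = 18 − 10 − 6 = 2

M = 2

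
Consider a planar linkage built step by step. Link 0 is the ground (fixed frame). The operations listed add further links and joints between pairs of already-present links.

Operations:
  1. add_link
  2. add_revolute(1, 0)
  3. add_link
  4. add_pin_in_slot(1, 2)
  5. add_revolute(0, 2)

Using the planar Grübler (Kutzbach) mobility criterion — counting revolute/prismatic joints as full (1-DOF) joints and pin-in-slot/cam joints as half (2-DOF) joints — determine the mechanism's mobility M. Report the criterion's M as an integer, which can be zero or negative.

M = 1

ground; <1,0,0>
#1 <2,0,0>
R:1↔0 J1 <2,1,0>
#2 <3,1,0>
PS:1↔2 J2 <3,1,1>
R:0↔2 J1 <3,2,1>
3×2 − 2×2 − 1×1 = 1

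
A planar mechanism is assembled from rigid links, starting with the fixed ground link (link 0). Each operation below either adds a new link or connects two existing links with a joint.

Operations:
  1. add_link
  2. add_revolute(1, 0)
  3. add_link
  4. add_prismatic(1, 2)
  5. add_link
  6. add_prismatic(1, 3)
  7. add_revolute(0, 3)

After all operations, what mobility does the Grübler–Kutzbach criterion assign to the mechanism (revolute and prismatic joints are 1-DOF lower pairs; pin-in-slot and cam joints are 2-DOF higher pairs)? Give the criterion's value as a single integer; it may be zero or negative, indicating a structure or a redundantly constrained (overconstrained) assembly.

(L,J1,J2)=(1,0,0); link0 fixed
link1: (2,0,0)
R 1-0 [J1]: (2,1,0)
link2: (3,1,0)
P 1-2 [J1]: (3,2,0)
link3: (4,2,0)
P 1-3 [J1]: (4,3,0)
R 0-3 [J1]: (4,4,0)
Grübler: 3·3 − 2·4 − 0 = 1

M = 1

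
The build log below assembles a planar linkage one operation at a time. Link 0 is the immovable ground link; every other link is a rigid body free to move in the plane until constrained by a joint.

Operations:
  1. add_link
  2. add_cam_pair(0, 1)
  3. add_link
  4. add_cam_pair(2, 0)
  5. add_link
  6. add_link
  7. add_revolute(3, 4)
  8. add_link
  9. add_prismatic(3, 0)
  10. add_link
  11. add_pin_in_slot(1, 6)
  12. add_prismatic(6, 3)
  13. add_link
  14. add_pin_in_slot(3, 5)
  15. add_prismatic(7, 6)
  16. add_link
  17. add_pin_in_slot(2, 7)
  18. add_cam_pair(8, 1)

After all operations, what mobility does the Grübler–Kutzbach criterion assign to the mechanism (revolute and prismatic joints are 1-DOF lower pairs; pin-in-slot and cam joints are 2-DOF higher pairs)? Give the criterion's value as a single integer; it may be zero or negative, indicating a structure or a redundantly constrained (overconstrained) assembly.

M = 10

[1;0;0] (link 0 is ground)
L+ [2;0;0]
C(0,1)∈J2 [2;0;1]
L+ [3;0;1]
C(2,0)∈J2 [3;0;2]
L+ [4;0;2]
L+ [5;0;2]
R(3,4)∈J1 [5;1;2]
L+ [6;1;2]
P(3,0)∈J1 [6;2;2]
L+ [7;2;2]
PS(1,6)∈J2 [7;2;3]
P(6,3)∈J1 [7;3;3]
L+ [8;3;3]
PS(3,5)∈J2 [8;3;4]
P(7,6)∈J1 [8;4;4]
L+ [9;4;4]
PS(2,7)∈J2 [9;4;5]
C(8,1)∈J2 [9;4;6]
mobility = 24 − 8 − 6 = 10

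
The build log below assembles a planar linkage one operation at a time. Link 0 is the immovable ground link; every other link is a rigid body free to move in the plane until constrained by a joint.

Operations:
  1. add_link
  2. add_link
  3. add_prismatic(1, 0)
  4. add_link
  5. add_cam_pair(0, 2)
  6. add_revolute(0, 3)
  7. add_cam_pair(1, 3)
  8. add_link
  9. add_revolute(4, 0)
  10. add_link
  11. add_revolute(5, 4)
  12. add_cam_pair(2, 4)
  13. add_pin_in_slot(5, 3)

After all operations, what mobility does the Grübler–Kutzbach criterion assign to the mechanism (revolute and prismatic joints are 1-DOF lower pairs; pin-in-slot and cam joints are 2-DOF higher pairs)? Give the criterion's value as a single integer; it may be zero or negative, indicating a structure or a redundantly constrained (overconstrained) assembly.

L=1 J1=0 J2=0
add link → L=2 J1=0 J2=0
add link → L=3 J1=0 J2=0
P@1,0 dof=1 J1 → L=3 J1=1 J2=0
add link → L=4 J1=1 J2=0
C@0,2 dof=2 J2 → L=4 J1=1 J2=1
R@0,3 dof=1 J1 → L=4 J1=2 J2=1
C@1,3 dof=2 J2 → L=4 J1=2 J2=2
add link → L=5 J1=2 J2=2
R@4,0 dof=1 J1 → L=5 J1=3 J2=2
add link → L=6 J1=3 J2=2
R@5,4 dof=1 J1 → L=6 J1=4 J2=2
C@2,4 dof=2 J2 → L=6 J1=4 J2=3
PS@5,3 dof=2 J2 → L=6 J1=4 J2=4
M=3(L−1)−2J1−J2=3·5−2·4−4=3

M = 3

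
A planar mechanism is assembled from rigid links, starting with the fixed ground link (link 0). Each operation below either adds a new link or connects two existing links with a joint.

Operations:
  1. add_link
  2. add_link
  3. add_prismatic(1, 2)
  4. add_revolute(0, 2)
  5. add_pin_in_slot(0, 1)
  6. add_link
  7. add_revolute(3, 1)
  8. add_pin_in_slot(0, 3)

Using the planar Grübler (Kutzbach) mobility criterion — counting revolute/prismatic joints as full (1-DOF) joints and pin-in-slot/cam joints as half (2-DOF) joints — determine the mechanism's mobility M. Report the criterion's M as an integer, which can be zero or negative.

M = 1

(L,J1,J2)=(1,0,0); link0 fixed
link1: (2,0,0)
link2: (3,0,0)
P 1-2 [J1]: (3,1,0)
R 0-2 [J1]: (3,2,0)
PS 0-1 [J2]: (3,2,1)
link3: (4,2,1)
R 3-1 [J1]: (4,3,1)
PS 0-3 [J2]: (4,3,2)
Grübler: 3·3 − 2·3 − 2 = 1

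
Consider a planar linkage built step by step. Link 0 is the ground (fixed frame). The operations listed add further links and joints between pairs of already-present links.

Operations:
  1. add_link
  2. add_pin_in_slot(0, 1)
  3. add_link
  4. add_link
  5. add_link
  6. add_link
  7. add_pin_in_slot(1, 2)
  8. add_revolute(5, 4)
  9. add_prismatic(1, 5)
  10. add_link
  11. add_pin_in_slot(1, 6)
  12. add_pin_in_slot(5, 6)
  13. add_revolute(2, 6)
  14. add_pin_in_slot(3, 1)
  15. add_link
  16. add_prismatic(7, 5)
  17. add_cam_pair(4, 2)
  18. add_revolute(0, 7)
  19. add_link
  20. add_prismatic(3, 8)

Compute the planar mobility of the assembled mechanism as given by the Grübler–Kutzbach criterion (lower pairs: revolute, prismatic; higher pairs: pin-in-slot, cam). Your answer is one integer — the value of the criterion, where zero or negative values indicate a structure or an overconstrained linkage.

M = 6

L=1 J1=0 J2=0
add link → L=2 J1=0 J2=0
PS@0,1 dof=2 J2 → L=2 J1=0 J2=1
add link → L=3 J1=0 J2=1
add link → L=4 J1=0 J2=1
add link → L=5 J1=0 J2=1
add link → L=6 J1=0 J2=1
PS@1,2 dof=2 J2 → L=6 J1=0 J2=2
R@5,4 dof=1 J1 → L=6 J1=1 J2=2
P@1,5 dof=1 J1 → L=6 J1=2 J2=2
add link → L=7 J1=2 J2=2
PS@1,6 dof=2 J2 → L=7 J1=2 J2=3
PS@5,6 dof=2 J2 → L=7 J1=2 J2=4
R@2,6 dof=1 J1 → L=7 J1=3 J2=4
PS@3,1 dof=2 J2 → L=7 J1=3 J2=5
add link → L=8 J1=3 J2=5
P@7,5 dof=1 J1 → L=8 J1=4 J2=5
C@4,2 dof=2 J2 → L=8 J1=4 J2=6
R@0,7 dof=1 J1 → L=8 J1=5 J2=6
add link → L=9 J1=5 J2=6
P@3,8 dof=1 J1 → L=9 J1=6 J2=6
M=3(L−1)−2J1−J2=3·8−2·6−6=6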